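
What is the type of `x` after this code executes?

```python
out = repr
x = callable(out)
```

callable() returns bool

bool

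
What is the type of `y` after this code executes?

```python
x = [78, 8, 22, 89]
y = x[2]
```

Indexing list[int] returns int

int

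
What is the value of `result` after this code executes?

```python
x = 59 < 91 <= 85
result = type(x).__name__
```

x is bool; result = 'bool'

'bool'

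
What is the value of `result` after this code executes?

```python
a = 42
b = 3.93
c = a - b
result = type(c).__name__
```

a is int; b is float; c is float; result = 'float'

'float'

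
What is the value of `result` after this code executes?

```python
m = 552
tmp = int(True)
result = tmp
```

m = 552; tmp = 1; result = 1

1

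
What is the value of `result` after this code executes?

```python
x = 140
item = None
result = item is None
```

x = 140; item = None; result = True

True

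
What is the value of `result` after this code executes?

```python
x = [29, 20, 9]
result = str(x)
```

x = [29, 20, 9]; result = '[29, 20, 9]'

'[29, 20, 9]'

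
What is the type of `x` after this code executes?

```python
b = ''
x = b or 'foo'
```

'or' returns first truthy value (str)

str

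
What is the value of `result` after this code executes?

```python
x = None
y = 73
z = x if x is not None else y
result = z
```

x = None; y = 73; z = 73; result = 73

73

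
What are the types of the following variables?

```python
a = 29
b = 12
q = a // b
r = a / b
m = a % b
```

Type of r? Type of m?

/ returns float; % of ints returns int

float, int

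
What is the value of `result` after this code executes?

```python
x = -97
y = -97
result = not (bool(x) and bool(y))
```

x = -97; y = -97; result = False

False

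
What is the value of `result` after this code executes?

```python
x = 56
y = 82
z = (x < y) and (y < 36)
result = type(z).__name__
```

x is int; y is int; z is bool; result = 'bool'

'bool'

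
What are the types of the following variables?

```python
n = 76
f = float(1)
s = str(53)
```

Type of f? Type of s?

f is assigned the result of calling float(), which returns a float; s is assigned the result of calling str(), which returns a str

float, str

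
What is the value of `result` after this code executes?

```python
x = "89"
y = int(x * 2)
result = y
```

x = '89'; y = 8989; result = 8989

8989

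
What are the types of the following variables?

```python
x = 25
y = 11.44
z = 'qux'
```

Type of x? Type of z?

x is assigned a bare integer (no decimal point), so it is an int; z is assigned a quoted string literal, so it is a str

int, str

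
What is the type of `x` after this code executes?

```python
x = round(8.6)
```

round() with no decimal places returns int

int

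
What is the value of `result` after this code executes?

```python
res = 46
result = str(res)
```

res = 46; result = '46'

'46'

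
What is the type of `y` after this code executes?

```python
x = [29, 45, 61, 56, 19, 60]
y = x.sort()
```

list.sort() returns None (mutates in place)

NoneType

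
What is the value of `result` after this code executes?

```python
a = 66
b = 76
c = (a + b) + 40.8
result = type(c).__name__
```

a is int; b is int; c is float; result = 'float'

'float'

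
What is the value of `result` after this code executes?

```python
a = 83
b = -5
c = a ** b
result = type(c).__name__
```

a is int; b is int; c is float; result = 'float'

'float'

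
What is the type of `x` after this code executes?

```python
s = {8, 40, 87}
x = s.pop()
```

Popping from set[int] returns int

int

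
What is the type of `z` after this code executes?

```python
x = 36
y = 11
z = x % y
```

int % int = int

int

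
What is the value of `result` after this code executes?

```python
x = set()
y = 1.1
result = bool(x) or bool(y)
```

x = set(); y = 1.1; result = True

True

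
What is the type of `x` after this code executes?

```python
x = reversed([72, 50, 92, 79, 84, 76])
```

reversed() on a list returns list_reverseiterator

list_reverseiterator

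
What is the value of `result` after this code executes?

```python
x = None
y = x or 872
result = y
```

x = None; y = 872; result = 872

872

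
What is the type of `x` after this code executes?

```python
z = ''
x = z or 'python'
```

'or' returns first truthy value (str)

str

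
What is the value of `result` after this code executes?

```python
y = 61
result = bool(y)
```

y = 61; result = True

True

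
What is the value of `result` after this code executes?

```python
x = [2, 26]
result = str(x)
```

x = [2, 26]; result = '[2, 26]'

'[2, 26]'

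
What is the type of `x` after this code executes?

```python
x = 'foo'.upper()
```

str.upper() returns str

str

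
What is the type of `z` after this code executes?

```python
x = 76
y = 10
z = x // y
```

int // int = int

int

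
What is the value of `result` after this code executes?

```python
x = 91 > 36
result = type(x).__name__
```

x is bool; result = 'bool'

'bool'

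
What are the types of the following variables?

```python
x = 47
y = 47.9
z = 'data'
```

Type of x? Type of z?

x is assigned a bare integer (no decimal point), so it is an int; z is assigned a quoted string literal, so it is a str

int, str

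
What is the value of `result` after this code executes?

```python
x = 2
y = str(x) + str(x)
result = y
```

x = 2; y = '22'; result = '22'

'22'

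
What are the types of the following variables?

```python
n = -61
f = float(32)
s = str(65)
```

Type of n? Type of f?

n is assigned a bare integer (no decimal point), so it is an int; f is assigned the result of calling float(), which returns a float

int, float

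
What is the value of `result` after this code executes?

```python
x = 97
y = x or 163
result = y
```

x = 97; y = 97; result = 97

97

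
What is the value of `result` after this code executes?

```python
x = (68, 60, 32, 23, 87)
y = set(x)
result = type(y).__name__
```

x is tuple; y is set; result = 'set'

'set'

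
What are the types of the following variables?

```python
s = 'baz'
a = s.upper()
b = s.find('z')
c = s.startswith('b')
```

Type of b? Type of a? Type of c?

find() returns int; upper() returns str; startswith() returns bool

int, str, bool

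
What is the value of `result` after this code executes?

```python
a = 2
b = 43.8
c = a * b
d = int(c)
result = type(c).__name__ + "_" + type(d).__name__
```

a is int; b is float; c is float; d is int; result = 'float_int'

'float_int'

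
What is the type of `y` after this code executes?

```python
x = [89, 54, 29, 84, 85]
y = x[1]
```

Indexing list[int] returns int

int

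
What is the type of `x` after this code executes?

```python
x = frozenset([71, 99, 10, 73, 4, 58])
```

frozenset() returns frozenset

frozenset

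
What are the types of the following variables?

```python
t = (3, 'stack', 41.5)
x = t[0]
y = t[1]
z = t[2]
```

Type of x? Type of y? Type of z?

tuple[0] is int; tuple[1] is str; tuple[2] is float

int, str, float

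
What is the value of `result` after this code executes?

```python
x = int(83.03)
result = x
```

x = 83; result = 83

83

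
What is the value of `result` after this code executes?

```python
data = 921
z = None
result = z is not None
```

data = 921; z = None; result = False

False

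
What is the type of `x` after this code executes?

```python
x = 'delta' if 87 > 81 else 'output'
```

Both branches of conditional are str

str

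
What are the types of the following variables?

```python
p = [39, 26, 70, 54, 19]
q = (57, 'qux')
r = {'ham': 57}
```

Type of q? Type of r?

q is assigned a tuple (parenthesized, comma-separated values); r is assigned a dict literal ({key: value})

tuple, dict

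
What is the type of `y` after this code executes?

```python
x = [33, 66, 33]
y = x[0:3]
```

Slicing a list returns a list

list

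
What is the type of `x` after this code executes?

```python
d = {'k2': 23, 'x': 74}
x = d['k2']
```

Accessing dict[str, int] with str key returns int

int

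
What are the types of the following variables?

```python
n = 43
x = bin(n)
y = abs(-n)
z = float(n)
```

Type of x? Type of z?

bin() returns str; float() returns float

str, float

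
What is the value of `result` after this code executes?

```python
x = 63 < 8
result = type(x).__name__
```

x is bool; result = 'bool'

'bool'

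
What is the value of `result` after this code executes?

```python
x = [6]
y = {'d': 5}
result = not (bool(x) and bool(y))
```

x = [6]; y = {'d': 5}; result = False

False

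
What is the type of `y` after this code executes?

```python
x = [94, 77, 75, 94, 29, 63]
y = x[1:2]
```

Slicing a list returns a list

list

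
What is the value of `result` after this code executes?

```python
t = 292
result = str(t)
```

t = 292; result = '292'

'292'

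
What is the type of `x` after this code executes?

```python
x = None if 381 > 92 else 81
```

381 > 92 is True, so the if branch is taken

NoneType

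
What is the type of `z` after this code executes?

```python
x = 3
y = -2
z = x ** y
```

int ** negative = float

float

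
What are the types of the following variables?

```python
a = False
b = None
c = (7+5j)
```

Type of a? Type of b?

a is assigned the constant False, which has type bool; b is assigned None, whose type is NoneType

bool, NoneType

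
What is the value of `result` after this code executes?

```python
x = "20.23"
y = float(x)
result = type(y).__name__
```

x is str; y is float; result = 'float'

'float'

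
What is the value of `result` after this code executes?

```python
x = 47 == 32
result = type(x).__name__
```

x is bool; result = 'bool'

'bool'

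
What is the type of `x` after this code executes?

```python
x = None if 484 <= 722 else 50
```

484 <= 722 is True, so the if branch is taken

NoneType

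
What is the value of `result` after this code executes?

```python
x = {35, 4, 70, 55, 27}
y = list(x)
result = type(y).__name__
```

x is set; y is list; result = 'list'

'list'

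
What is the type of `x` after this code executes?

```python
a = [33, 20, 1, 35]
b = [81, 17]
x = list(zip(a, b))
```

list(zip()) returns a list of tuples

list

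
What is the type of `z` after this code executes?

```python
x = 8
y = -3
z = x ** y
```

int ** negative = float

float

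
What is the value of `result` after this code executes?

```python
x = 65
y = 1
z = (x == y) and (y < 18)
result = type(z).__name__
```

x is int; y is int; z is bool; result = 'bool'

'bool'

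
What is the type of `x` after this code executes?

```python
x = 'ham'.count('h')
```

str.count() returns int

int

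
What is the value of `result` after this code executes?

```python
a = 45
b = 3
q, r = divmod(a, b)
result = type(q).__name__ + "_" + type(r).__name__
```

a is int; b is int; q is int; r is int; result = 'int_int'

'int_int'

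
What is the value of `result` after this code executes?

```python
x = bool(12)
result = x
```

x = True; result = True

True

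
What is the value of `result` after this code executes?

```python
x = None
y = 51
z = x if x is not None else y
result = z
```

x = None; y = 51; z = 51; result = 51

51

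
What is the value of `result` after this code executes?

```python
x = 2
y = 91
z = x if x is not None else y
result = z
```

x = 2; y = 91; z = 2; result = 2

2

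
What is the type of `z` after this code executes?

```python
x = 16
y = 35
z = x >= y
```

Comparison returns bool

bool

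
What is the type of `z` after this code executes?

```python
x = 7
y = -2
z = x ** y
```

int ** negative = float

float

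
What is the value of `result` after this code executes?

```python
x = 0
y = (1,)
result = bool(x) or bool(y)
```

x = 0; y = (1,); result = True

True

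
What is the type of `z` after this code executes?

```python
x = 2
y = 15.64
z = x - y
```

int - float = float

float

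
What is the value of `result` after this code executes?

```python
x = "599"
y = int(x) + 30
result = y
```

x = '599'; y = 629; result = 629

629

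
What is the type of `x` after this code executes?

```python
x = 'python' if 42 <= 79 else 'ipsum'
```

Both branches of conditional are str

str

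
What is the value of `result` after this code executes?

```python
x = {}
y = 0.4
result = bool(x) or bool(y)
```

x = {}; y = 0.4; result = True

True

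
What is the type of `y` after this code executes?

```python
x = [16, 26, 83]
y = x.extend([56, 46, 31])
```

list.extend() returns None

NoneType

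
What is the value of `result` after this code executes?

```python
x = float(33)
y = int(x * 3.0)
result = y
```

x = 33.0; y = 99; result = 99

99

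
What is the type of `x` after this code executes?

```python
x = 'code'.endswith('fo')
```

str.endswith() returns bool

bool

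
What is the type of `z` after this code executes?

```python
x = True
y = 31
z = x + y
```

bool + int = int (bool is subclass of int)

int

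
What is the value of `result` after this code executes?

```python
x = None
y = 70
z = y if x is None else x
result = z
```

x = None; y = 70; z = 70; result = 70

70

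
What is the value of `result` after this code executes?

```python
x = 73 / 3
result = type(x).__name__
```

x is float; result = 'float'

'float'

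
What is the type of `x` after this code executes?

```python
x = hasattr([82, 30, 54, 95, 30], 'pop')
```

hasattr() returns bool

bool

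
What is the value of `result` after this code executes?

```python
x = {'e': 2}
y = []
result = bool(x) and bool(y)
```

x = {'e': 2}; y = []; result = False

False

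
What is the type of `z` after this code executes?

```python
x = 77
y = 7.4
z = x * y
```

int * float = float

float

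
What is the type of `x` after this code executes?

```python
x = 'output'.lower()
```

str.lower() returns str

str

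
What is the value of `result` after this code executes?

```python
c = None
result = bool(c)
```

c = None; result = False

False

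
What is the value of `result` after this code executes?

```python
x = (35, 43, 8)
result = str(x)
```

x = (35, 43, 8); result = '(35, 43, 8)'

'(35, 43, 8)'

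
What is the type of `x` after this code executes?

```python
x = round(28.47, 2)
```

round() with decimal places returns float

float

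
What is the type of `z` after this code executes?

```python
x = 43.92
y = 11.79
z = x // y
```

float // float = float

float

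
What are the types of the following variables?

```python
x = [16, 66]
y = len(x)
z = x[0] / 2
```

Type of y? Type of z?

len() returns int; int / int = float

int, float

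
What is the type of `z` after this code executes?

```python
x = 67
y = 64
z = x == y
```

Equality comparison returns bool

bool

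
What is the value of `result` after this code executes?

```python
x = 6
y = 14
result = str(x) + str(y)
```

x = 6; y = 14; result = '614'

'614'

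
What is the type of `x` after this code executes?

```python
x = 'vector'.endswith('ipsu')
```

str.endswith() returns bool

bool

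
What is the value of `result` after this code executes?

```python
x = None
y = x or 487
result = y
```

x = None; y = 487; result = 487

487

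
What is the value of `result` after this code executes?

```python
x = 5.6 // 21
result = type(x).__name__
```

x is float; result = 'float'

'float'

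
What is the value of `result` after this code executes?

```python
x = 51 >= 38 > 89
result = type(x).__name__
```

x is bool; result = 'bool'

'bool'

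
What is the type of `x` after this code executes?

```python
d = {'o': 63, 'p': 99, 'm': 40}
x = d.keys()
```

.keys() returns dict_keys view

dict_keys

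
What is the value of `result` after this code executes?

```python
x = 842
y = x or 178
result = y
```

x = 842; y = 842; result = 842

842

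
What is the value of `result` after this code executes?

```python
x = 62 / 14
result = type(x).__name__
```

x is float; result = 'float'

'float'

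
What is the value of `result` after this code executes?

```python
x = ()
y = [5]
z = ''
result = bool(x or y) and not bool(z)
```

x = (); y = [5]; z = ''; result = True

True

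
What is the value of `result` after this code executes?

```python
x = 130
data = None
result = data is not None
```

x = 130; data = None; result = False

False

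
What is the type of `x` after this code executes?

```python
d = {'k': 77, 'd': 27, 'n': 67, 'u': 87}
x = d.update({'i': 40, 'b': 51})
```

dict.update() returns None

NoneType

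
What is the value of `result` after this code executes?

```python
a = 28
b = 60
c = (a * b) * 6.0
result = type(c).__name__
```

a is int; b is int; c is float; result = 'float'

'float'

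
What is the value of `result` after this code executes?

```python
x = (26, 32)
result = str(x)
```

x = (26, 32); result = '(26, 32)'

'(26, 32)'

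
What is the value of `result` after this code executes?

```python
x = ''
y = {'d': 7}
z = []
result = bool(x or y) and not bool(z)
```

x = ''; y = {'d': 7}; z = []; result = True

True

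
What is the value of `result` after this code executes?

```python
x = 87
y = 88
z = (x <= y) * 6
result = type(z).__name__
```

x is int; y is int; z is int; result = 'int'

'int'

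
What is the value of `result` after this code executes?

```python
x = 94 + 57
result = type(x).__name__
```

x is int; result = 'int'

'int'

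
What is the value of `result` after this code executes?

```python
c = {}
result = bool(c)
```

c = {}; result = False

False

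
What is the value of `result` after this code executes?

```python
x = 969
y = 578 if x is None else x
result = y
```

x = 969; y = 969; result = 969

969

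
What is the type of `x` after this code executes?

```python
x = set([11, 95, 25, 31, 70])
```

set() constructor returns set

set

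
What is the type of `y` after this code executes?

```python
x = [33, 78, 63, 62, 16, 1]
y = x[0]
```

Indexing list[int] returns int

int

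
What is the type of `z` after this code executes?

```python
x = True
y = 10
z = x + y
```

bool + int = int (bool is subclass of int)

int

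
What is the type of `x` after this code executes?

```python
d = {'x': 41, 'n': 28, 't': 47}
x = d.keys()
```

.keys() returns dict_keys view

dict_keys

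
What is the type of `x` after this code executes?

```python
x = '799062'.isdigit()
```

str.isdigit() returns bool

bool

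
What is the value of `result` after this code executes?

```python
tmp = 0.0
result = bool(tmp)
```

tmp = 0.0; result = False

False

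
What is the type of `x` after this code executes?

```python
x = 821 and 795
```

'and' with truthy values returns last operand (int)

int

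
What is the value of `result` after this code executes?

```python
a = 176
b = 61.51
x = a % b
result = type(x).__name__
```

a is int; b is float; x is float; result = 'float'

'float'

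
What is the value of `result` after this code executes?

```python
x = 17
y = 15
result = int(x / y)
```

x = 17; y = 15; result = 1

1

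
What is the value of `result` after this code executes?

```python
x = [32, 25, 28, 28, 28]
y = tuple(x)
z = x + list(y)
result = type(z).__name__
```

x is list; y is tuple; z is list; result = 'list'

'list'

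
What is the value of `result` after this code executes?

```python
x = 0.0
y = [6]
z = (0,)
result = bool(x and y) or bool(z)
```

x = 0.0; y = [6]; z = (0,); result = True

True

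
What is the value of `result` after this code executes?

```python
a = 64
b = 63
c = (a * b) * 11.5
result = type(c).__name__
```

a is int; b is int; c is float; result = 'float'

'float'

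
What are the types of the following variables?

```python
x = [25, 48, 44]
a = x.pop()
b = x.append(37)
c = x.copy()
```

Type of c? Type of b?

copy() returns list; append() returns None

list, NoneType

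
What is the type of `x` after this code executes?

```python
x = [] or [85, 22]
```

'or' returns first truthy value (list)

list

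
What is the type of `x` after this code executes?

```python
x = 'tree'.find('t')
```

str.find() returns int index

int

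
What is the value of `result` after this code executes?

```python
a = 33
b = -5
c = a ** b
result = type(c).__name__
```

a is int; b is int; c is float; result = 'float'

'float'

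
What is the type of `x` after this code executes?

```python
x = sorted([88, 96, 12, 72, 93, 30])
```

sorted() always returns list

list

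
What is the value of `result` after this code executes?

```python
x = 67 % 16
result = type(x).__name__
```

x is int; result = 'int'

'int'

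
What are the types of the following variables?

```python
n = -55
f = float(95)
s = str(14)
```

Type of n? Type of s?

n is assigned a bare integer (no decimal point), so it is an int; s is assigned the result of calling str(), which returns a str

int, str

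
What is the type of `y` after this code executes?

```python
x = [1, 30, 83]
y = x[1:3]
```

Slicing a list returns a list

list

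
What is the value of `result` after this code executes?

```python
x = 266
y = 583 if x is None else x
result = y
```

x = 266; y = 266; result = 266

266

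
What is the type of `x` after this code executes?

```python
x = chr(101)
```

chr() returns str (single char)

str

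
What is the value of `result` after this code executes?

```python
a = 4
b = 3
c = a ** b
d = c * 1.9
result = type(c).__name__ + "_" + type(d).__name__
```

a is int; b is int; c is int; d is float; result = 'int_float'

'int_float'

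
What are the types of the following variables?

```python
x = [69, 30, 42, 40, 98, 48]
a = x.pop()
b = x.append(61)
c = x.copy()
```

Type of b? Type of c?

append() returns None; copy() returns list

NoneType, list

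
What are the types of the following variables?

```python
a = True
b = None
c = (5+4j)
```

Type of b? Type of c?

b is assigned None, whose type is NoneType; c is assigned (5+4j), an int plus an imaginary literal (j suffix), which evaluates to complex

NoneType, complex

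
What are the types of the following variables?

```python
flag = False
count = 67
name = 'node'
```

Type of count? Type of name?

count is assigned a bare integer (no decimal point), so it is an int; name is assigned a quoted string literal, so it is a str

int, str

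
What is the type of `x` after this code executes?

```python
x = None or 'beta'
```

'or' with None returns the other truthy value (str)

str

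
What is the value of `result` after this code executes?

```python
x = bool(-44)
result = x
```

x = True; result = True

True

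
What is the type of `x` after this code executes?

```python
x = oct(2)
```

oct() returns str representation

str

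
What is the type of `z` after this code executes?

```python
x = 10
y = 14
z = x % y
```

int % int = int

int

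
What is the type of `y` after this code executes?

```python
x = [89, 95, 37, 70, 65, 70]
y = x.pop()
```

list.pop() returns the popped element

int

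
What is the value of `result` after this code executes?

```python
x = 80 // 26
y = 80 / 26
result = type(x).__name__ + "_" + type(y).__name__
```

x is int; y is float; result = 'int_float'

'int_float'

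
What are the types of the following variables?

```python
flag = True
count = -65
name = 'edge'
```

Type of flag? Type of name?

flag is assigned the constant True, which has type bool; name is assigned a quoted string literal, so it is a str

bool, str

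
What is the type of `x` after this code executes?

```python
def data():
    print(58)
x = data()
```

Function without return returns None

NoneType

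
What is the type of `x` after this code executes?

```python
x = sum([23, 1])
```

sum() of ints returns int

int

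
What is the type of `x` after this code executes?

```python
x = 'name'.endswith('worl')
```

str.endswith() returns bool

bool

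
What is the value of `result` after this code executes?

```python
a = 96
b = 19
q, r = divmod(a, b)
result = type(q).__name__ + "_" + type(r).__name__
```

a is int; b is int; q is int; r is int; result = 'int_int'

'int_int'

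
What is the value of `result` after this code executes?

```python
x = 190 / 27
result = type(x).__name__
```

x is float; result = 'float'

'float'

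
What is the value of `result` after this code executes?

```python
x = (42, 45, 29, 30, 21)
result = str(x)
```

x = (42, 45, 29, 30, 21); result = '(42, 45, 29, 30, 21)'

'(42, 45, 29, 30, 21)'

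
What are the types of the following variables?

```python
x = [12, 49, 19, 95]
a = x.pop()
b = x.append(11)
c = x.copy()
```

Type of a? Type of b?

pop() returns element; append() returns None

int, NoneType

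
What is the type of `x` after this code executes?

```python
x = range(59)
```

range() returns a range object

range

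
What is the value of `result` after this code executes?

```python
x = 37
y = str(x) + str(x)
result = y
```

x = 37; y = '3737'; result = '3737'

'3737'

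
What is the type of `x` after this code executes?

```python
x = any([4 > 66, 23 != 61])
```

any() returns bool

bool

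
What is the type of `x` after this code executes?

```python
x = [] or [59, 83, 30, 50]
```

'or' returns first truthy value (list)

list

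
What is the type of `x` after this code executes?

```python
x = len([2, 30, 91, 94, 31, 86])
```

len() always returns int

int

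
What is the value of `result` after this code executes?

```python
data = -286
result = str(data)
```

data = -286; result = '-286'

'-286'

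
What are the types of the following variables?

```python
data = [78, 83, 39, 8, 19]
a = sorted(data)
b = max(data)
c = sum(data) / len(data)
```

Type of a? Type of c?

sorted() returns list; int / int = float

list, float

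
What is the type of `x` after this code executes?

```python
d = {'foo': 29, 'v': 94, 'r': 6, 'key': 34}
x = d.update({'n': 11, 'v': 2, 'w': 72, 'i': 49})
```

dict.update() returns None

NoneType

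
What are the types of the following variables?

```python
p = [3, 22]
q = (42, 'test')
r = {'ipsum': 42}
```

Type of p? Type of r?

p is assigned a list literal (square brackets); r is assigned a dict literal ({key: value})

list, dict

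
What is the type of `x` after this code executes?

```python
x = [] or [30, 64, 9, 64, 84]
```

'or' returns first truthy value (list)

list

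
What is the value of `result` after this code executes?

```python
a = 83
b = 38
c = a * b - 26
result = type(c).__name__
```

a is int; b is int; c is int; result = 'int'

'int'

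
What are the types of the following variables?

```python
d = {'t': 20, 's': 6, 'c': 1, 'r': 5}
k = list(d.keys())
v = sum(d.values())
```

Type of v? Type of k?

sum of ints is int; list() converts to list

int, list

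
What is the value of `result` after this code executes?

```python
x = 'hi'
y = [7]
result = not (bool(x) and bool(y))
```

x = 'hi'; y = [7]; result = False

False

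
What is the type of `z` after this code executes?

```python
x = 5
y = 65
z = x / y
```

int / int = float

float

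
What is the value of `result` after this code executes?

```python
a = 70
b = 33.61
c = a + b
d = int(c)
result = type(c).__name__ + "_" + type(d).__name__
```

a is int; b is float; c is float; d is int; result = 'float_int'

'float_int'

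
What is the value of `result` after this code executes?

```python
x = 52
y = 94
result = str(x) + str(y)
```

x = 52; y = 94; result = '5294'

'5294'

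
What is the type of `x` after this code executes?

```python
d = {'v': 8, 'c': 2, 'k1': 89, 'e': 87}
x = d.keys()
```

.keys() returns dict_keys view

dict_keys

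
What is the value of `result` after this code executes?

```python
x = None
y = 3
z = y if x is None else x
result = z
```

x = None; y = 3; z = 3; result = 3

3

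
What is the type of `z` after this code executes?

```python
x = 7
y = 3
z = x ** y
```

positive int ** positive int = int

int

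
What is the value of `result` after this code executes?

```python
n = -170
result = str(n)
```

n = -170; result = '-170'

'-170'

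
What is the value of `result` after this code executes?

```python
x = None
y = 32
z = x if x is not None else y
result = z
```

x = None; y = 32; z = 32; result = 32

32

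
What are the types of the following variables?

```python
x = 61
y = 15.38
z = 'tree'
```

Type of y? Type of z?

y is assigned a number with a decimal point, so it is a float; z is assigned a quoted string literal, so it is a str

float, str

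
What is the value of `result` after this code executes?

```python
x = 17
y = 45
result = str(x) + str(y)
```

x = 17; y = 45; result = '1745'

'1745'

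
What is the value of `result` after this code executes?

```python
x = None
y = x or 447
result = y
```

x = None; y = 447; result = 447

447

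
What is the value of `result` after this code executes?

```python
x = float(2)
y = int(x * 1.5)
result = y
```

x = 2.0; y = 3; result = 3

3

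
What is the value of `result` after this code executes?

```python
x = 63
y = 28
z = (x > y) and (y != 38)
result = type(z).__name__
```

x is int; y is int; z is bool; result = 'bool'

'bool'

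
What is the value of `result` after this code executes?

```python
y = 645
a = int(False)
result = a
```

y = 645; a = 0; result = 0

0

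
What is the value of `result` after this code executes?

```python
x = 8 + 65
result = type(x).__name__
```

x is int; result = 'int'

'int'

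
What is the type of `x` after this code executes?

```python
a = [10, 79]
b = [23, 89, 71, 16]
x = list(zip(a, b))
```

list(zip()) returns a list of tuples

list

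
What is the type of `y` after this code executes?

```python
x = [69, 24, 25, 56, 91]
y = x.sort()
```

list.sort() returns None (mutates in place)

NoneType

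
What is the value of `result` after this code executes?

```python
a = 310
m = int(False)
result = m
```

a = 310; m = 0; result = 0

0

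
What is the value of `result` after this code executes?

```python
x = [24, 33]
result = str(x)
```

x = [24, 33]; result = '[24, 33]'

'[24, 33]'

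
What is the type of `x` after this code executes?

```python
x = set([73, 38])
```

set() constructor returns set

set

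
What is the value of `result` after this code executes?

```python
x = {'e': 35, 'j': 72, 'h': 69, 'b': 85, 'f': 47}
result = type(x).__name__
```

x is dict; result = 'dict'

'dict'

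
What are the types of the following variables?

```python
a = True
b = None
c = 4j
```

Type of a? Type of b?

a is assigned the constant True, which has type bool; b is assigned None, whose type is NoneType

bool, NoneType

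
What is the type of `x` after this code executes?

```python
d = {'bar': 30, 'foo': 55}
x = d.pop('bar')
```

dict.pop() returns the value

int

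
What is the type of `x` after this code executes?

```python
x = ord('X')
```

ord() returns int (code point)

int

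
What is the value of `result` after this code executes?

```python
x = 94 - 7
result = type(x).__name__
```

x is int; result = 'int'

'int'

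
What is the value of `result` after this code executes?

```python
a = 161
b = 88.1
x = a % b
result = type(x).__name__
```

a is int; b is float; x is float; result = 'float'

'float'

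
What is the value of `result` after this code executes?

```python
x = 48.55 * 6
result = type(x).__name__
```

x is float; result = 'float'

'float'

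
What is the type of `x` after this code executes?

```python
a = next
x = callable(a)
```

callable() returns bool

bool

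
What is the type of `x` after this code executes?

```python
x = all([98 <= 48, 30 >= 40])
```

all() returns bool

bool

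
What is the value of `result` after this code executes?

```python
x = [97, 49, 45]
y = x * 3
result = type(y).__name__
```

x is list; y is list; result = 'list'

'list'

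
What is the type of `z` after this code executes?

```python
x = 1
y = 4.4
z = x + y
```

int + float = float

float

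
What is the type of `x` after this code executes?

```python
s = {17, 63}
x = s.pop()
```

Popping from set[int] returns int

int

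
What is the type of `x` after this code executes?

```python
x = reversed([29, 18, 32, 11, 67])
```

reversed() on a list returns list_reverseiterator

list_reverseiterator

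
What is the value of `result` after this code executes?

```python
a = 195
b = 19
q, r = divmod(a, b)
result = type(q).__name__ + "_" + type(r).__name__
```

a is int; b is int; q is int; r is int; result = 'int_int'

'int_int'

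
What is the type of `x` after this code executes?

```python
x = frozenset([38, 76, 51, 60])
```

frozenset() returns frozenset

frozenset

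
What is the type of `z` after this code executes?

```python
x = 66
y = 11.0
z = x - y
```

int - float = float

float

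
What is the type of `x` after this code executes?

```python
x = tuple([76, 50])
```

tuple() constructor returns tuple

tuple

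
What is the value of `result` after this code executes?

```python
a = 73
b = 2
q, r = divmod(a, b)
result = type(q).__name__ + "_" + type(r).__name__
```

a is int; b is int; q is int; r is int; result = 'int_int'

'int_int'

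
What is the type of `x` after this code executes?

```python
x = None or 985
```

'or' with None returns the other truthy value

int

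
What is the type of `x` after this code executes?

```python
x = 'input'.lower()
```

str.lower() returns str

str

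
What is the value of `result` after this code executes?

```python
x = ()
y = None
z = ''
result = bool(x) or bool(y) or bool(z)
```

x = (); y = None; z = ''; result = False

False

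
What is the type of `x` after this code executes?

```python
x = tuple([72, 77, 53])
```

tuple() constructor returns tuple

tuple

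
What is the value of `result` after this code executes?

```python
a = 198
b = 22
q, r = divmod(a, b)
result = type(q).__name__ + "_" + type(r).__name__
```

a is int; b is int; q is int; r is int; result = 'int_int'

'int_int'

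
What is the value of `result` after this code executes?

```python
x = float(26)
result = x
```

x = 26.0; result = 26.0

26.0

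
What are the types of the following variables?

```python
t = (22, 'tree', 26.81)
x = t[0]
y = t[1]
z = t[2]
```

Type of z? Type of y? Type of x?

tuple[2] is float; tuple[1] is str; tuple[0] is int

float, str, int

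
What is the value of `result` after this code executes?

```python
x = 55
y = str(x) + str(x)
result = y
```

x = 55; y = '5555'; result = '5555'

'5555'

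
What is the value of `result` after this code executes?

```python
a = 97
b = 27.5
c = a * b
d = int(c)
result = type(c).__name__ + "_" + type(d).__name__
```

a is int; b is float; c is float; d is int; result = 'float_int'

'float_int'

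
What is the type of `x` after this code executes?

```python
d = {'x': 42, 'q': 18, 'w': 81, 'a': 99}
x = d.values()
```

.values() returns dict_values view

dict_values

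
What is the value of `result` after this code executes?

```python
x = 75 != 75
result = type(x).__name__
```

x is bool; result = 'bool'

'bool'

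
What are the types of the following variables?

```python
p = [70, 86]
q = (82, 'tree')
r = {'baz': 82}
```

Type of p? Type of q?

p is assigned a list literal (square brackets); q is assigned a tuple (parenthesized, comma-separated values)

list, tuple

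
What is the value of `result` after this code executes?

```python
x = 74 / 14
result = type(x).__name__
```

x is float; result = 'float'

'float'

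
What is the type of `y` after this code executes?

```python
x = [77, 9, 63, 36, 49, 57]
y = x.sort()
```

list.sort() returns None (mutates in place)

NoneType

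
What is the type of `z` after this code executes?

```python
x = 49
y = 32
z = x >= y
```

Comparison returns bool

bool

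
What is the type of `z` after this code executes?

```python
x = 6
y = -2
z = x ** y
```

int ** negative = float

float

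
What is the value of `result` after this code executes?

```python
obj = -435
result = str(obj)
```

obj = -435; result = '-435'

'-435'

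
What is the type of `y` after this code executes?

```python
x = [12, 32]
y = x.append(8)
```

list.append() returns None (mutates in place)

NoneType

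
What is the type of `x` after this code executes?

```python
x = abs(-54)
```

abs() of int returns int

int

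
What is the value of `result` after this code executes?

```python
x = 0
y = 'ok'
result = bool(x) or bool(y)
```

x = 0; y = 'ok'; result = True

True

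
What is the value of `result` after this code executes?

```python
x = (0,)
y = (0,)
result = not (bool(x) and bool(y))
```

x = (0,); y = (0,); result = False

False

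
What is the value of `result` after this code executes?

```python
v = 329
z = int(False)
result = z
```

v = 329; z = 0; result = 0

0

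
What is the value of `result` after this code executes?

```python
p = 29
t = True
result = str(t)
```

p = 29; t = True; result = 'True'

'True'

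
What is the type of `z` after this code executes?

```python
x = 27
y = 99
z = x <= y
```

Comparison returns bool

bool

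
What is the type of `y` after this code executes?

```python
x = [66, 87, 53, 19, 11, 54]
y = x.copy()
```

list.copy() returns list

list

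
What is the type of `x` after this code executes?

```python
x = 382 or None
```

'or' returns first truthy value

int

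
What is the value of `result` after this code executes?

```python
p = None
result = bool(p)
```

p = None; result = False

False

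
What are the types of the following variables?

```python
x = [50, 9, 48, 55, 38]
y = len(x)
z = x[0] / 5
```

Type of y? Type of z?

len() returns int; int / int = float

int, float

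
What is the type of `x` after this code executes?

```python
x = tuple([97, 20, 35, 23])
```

tuple() constructor returns tuple

tuple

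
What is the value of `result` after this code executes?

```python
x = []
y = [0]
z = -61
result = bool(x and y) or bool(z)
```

x = []; y = [0]; z = -61; result = True

True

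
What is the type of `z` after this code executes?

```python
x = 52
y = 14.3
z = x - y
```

int - float = float

float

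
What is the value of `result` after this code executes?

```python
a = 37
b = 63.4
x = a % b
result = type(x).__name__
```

a is int; b is float; x is float; result = 'float'

'float'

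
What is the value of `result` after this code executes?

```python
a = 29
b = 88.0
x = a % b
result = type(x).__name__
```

a is int; b is float; x is float; result = 'float'

'float'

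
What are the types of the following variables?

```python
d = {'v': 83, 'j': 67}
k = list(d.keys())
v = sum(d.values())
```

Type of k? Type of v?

list() converts to list; sum of ints is int

list, int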